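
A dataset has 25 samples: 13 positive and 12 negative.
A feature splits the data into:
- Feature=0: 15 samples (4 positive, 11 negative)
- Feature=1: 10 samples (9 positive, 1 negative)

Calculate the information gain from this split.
0.3093 bits

Information Gain = H(Y) - H(Y|Feature)

Before split:
P(positive) = 13/25 = 0.5200
H(Y) = 0.9988 bits

After split:
Feature=0: H = 0.8366 bits (weight = 15/25)
Feature=1: H = 0.4690 bits (weight = 10/25)
H(Y|Feature) = (15/25)×0.8366 + (10/25)×0.4690 = 0.6896 bits

Information Gain = 0.9988 - 0.6896 = 0.3093 bits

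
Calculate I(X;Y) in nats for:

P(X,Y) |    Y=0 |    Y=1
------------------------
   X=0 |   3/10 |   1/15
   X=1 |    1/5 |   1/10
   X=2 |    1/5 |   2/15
0.0217 nats

Mutual information: I(X;Y) = H(X) + H(Y) - H(X,Y)

Marginals:
P(X) = (11/30, 3/10, 1/3), H(X) = 1.0953 nats
P(Y) = (7/10, 3/10), H(Y) = 0.6109 nats

Joint entropy: H(X,Y) = 1.6844 nats

I(X;Y) = 1.0953 + 0.6109 - 1.6844 = 0.0217 nats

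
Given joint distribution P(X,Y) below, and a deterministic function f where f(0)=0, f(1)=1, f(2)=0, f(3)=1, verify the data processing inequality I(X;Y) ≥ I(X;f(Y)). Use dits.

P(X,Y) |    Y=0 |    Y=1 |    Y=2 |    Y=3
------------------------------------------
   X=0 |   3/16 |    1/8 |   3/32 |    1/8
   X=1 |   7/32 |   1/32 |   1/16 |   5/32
I(X;Y) = 0.0149, I(X;f(Y)) = 0.0011, inequality holds: 0.0149 ≥ 0.0011

Data Processing Inequality: For any Markov chain X → Y → Z, we have I(X;Y) ≥ I(X;Z).

Here Z = f(Y) is a deterministic function of Y, forming X → Y → Z.

Original I(X;Y) = 0.0149 dits

After applying f:
P(X,Z) where Z=f(Y):
- P(X,Z=0) = P(X,Y=0) + P(X,Y=2)
- P(X,Z=1) = P(X,Y=1) + P(X,Y=3)

I(X;Z) = I(X;f(Y)) = 0.0011 dits

Verification: 0.0149 ≥ 0.0011 ✓

Information cannot be created by processing; the function f can only lose information about X.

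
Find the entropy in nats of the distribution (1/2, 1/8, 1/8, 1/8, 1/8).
1.3863 nats

Shannon entropy is H(X) = -Σ p(x) log p(x).

For P = (1/2, 1/8, 1/8, 1/8, 1/8):
H = -1/2 × log_e(1/2) -1/8 × log_e(1/8) -1/8 × log_e(1/8) -1/8 × log_e(1/8) -1/8 × log_e(1/8)
H = 1.3863 nats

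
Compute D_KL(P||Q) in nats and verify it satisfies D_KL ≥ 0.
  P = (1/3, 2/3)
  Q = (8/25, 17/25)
0.0004 nats

KL divergence satisfies the Gibbs inequality: D_KL(P||Q) ≥ 0 for all distributions P, Q.

D_KL(P||Q) = Σ p(x) log(p(x)/q(x))
Term by term:
  x=0: 1/3 × log_e[(1/3)/(8/25)] = 0.0136
  x=1: 2/3 × log_e[(2/3)/(17/25)] = -0.0132
D_KL(P||Q) = 0.0004 nats

D_KL(P||Q) = 0.0004 ≥ 0 ✓

This non-negativity is a fundamental property: relative entropy cannot be negative because it measures how different Q is from P.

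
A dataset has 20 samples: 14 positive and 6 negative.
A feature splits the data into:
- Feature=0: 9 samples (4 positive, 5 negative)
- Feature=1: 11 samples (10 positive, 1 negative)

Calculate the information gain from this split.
0.1936 bits

Information Gain = H(Y) - H(Y|Feature)

Before split:
P(positive) = 14/20 = 0.7000
H(Y) = 0.8813 bits

After split:
Feature=0: H = 0.9911 bits (weight = 9/20)
Feature=1: H = 0.4395 bits (weight = 11/20)
H(Y|Feature) = (9/20)×0.9911 + (11/20)×0.4395 = 0.6877 bits

Information Gain = 0.8813 - 0.6877 = 0.1936 bits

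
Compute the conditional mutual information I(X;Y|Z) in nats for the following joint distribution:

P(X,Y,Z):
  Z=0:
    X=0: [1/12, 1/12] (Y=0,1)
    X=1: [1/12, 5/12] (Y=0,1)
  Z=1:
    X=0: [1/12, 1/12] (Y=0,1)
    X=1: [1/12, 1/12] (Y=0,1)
0.0341 nats

Conditional mutual information: I(X;Y|Z) = H(X|Z) + H(Y|Z) - H(X,Y|Z)

H(Z) = 0.6365
H(X,Z) = 1.2425 → H(X|Z) = 0.6059
H(Y,Z) = 1.2425 → H(Y|Z) = 0.6059
H(X,Y,Z) = 1.8143 → H(X,Y|Z) = 1.1778

I(X;Y|Z) = 0.6059 + 0.6059 - 1.1778 = 0.0341 nats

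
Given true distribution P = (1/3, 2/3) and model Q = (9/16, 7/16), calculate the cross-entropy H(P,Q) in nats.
0.7429 nats

Cross-entropy: H(P,Q) = -Σ p(x) log q(x)

Alternatively: H(P,Q) = H(P) + D_KL(P||Q)
H(P) = 0.6365 nats
D_KL(P||Q) = 0.1064 nats

H(P,Q) = 0.6365 + 0.1064 = 0.7429 nats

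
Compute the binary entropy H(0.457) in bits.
0.9947 bits

The binary entropy function is:
H(p) = -p log(p) - (1-p) log(1-p)

H(0.457) = -0.457 × log_2(0.457) - 0.543 × log_2(0.543)
H(0.457) = 0.9947 bits

Note: Binary entropy is maximized at p=0.5 (H=1 bit) and minimized at p=0 or p=1 (H=0).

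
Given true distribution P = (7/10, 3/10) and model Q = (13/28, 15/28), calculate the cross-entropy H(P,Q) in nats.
0.7243 nats

Cross-entropy: H(P,Q) = -Σ p(x) log q(x)

Alternatively: H(P,Q) = H(P) + D_KL(P||Q)
H(P) = 0.6109 nats
D_KL(P||Q) = 0.1135 nats

H(P,Q) = 0.6109 + 0.1135 = 0.7243 nats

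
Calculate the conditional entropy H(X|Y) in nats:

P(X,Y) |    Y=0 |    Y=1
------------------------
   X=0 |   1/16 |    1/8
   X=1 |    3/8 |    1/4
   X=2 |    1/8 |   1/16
0.8955 nats

Using the chain rule: H(X|Y) = H(X,Y) - H(Y)

First, compute H(X,Y) = 1.5808 nats

Marginal P(Y) = (9/16, 7/16)
H(Y) = 0.6853 nats

H(X|Y) = H(X,Y) - H(Y) = 1.5808 - 0.6853 = 0.8955 nats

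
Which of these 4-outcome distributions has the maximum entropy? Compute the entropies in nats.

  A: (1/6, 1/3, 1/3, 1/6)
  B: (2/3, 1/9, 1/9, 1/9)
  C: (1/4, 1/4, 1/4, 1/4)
C

For a discrete distribution over n outcomes, entropy is maximized by the uniform distribution.

Computing entropies:
H(A) = 1.3297 nats
H(B) = 1.0027 nats
H(C) = 1.3863 nats

The uniform distribution (where all probabilities equal 1/4) achieves the maximum entropy of log_e(4) = 1.3863 nats.

Distribution C has the highest entropy.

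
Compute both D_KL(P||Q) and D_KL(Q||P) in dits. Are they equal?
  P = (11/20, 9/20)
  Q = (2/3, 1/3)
D_KL(P||Q) = 0.0127, D_KL(Q||P) = 0.0123

KL divergence is not symmetric: D_KL(P||Q) ≠ D_KL(Q||P) in general.

D_KL(P||Q) = 0.0127 dits
D_KL(Q||P) = 0.0123 dits

No, they are not equal!

This asymmetry is why KL divergence is not a true distance metric.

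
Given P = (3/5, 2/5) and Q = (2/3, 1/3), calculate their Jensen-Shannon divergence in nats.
0.0024 nats

Jensen-Shannon divergence is:
JSD(P||Q) = 0.5 × D_KL(P||M) + 0.5 × D_KL(Q||M)
where M = 0.5 × (P + Q) is the mixture distribution.

M = 0.5 × (3/5, 2/5) + 0.5 × (2/3, 1/3) = (19/30, 11/30)

D_KL(P||M) = 0.0024 nats
D_KL(Q||M) = 0.0024 nats

JSD(P||Q) = 0.5 × 0.0024 + 0.5 × 0.0024 = 0.0024 nats

Unlike KL divergence, JSD is symmetric and bounded: 0 ≤ JSD ≤ log(2).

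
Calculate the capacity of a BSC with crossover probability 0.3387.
0.0764 bits

For a binary symmetric channel (BSC) with error probability p:
Capacity C = 1 - H(p) bits per symbol

where H(p) = -p log₂(p) - (1-p) log₂(1-p) is the binary entropy function.

H(0.3387) = 0.9236 bits
C = 1 - 0.9236 = 0.0764 bits per symbol

This means we can reliably transmit up to 0.0764 bits of information per channel use.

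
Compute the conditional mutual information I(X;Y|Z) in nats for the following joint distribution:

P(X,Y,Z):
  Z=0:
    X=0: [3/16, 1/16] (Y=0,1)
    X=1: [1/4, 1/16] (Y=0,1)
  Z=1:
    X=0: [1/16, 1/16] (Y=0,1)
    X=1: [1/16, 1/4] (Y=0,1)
0.0197 nats

Conditional mutual information: I(X;Y|Z) = H(X|Z) + H(Y|Z) - H(X,Y|Z)

H(Z) = 0.6853
H(X,Z) = 1.3335 → H(X|Z) = 0.6482
H(Y,Z) = 1.2450 → H(Y|Z) = 0.5597
H(X,Y,Z) = 1.8735 → H(X,Y|Z) = 1.1881

I(X;Y|Z) = 0.6482 + 0.5597 - 1.1881 = 0.0197 nats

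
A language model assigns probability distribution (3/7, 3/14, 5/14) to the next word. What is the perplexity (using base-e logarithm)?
2.8891

Perplexity is e^H (or exp(H) for natural log).

First, H = -Σ p log p = 1.0609 nats
Perplexity = e^1.0609 = 2.8891

Interpretation: The model's uncertainty is equivalent to choosing uniformly among 2.9 options.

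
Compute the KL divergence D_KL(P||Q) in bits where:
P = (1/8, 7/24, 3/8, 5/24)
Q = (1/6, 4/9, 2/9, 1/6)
0.1210 bits

KL divergence: D_KL(P||Q) = Σ p(x) log(p(x)/q(x))

Computing term by term:
  x=0: 1/8 × log_2[(1/8)/(1/6)] = 1/8 × -0.4150 = -0.0519
  x=1: 7/24 × log_2[(7/24)/(4/9)] = 7/24 × -0.6077 = -0.1772
  x=2: 3/8 × log_2[(3/8)/(2/9)] = 3/8 × 0.7549 = 0.2831
  x=3: 5/24 × log_2[(5/24)/(1/6)] = 5/24 × 0.3219 = 0.0671

D_KL(P||Q) = 0.1210 bits

Note: KL divergence is always non-negative and equals 0 iff P = Q.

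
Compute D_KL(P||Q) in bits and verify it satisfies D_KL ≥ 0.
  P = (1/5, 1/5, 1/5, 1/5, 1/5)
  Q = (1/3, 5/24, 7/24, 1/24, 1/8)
0.3202 bits

KL divergence satisfies the Gibbs inequality: D_KL(P||Q) ≥ 0 for all distributions P, Q.

D_KL(P||Q) = Σ p(x) log(p(x)/q(x))
Term by term:
  x=0: 1/5 × log_2[(1/5)/(1/3)] = -0.1474
  x=1: 1/5 × log_2[(1/5)/(5/24)] = -0.0118
  x=2: 1/5 × log_2[(1/5)/(7/24)] = -0.1089
  x=3: 1/5 × log_2[(1/5)/(1/24)] = 0.4526
  x=4: 1/5 × log_2[(1/5)/(1/8)] = 0.1356
D_KL(P||Q) = 0.3202 bits

D_KL(P||Q) = 0.3202 ≥ 0 ✓

This non-negativity is a fundamental property: relative entropy cannot be negative because it measures how different Q is from P.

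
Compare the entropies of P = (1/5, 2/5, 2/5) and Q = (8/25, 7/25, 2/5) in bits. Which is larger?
Q

Computing entropies in bits:
H(P) = 1.5219
H(Q) = 1.5690

Distribution Q has higher entropy.

Intuition: The distribution closer to uniform (more spread out) has higher entropy.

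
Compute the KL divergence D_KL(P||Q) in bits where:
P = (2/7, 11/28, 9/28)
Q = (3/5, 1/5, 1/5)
0.2968 bits

KL divergence: D_KL(P||Q) = Σ p(x) log(p(x)/q(x))

Computing term by term:
  x=0: 2/7 × log_2[(2/7)/(3/5)] = 2/7 × -1.0704 = -0.3058
  x=1: 11/28 × log_2[(11/28)/(1/5)] = 11/28 × 0.9740 = 0.3826
  x=2: 9/28 × log_2[(9/28)/(1/5)] = 9/28 × 0.6845 = 0.2200

D_KL(P||Q) = 0.2968 bits

Note: KL divergence is always non-negative and equals 0 iff P = Q.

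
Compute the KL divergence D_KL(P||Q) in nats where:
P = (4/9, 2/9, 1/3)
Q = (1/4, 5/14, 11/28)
0.0955 nats

KL divergence: D_KL(P||Q) = Σ p(x) log(p(x)/q(x))

Computing term by term:
  x=0: 4/9 × log_e[(4/9)/(1/4)] = 4/9 × 0.5754 = 0.2557
  x=1: 2/9 × log_e[(2/9)/(5/14)] = 2/9 × -0.4745 = -0.1054
  x=2: 1/3 × log_e[(1/3)/(11/28)] = 1/3 × -0.1643 = -0.0548

D_KL(P||Q) = 0.0955 nats

Note: KL divergence is always non-negative and equals 0 iff P = Q.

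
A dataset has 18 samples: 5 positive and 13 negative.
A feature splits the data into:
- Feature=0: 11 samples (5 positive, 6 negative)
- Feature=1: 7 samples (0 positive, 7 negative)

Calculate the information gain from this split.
0.2449 bits

Information Gain = H(Y) - H(Y|Feature)

Before split:
P(positive) = 5/18 = 0.2778
H(Y) = 0.8524 bits

After split:
Feature=0: H = 0.9940 bits (weight = 11/18)
Feature=1: H = 0.0000 bits (weight = 7/18)
H(Y|Feature) = (11/18)×0.9940 + (7/18)×0.0000 = 0.6075 bits

Information Gain = 0.8524 - 0.6075 = 0.2449 bits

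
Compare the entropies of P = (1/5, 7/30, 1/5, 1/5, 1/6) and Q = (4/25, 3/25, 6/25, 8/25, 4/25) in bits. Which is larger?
P

Computing entropies in bits:
H(P) = 2.3139
H(Q) = 2.2333

Distribution P has higher entropy.

Intuition: The distribution closer to uniform (more spread out) has higher entropy.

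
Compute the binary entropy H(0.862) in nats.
0.4013 nats

The binary entropy function is:
H(p) = -p log(p) - (1-p) log(1-p)

H(0.862) = -0.862 × log_e(0.862) - 0.138 × log_e(0.138)
H(0.862) = 0.4013 nats

Note: Binary entropy is maximized at p=0.5 (H=1 bit) and minimized at p=0 or p=1 (H=0).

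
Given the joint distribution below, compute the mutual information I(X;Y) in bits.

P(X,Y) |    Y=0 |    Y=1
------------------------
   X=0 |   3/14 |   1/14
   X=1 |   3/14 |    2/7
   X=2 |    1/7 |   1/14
0.0640 bits

Mutual information: I(X;Y) = H(X) + H(Y) - H(X,Y)

Marginals:
P(X) = (2/7, 1/2, 3/14), H(X) = 1.4926 bits
P(Y) = (4/7, 3/7), H(Y) = 0.9852 bits

Joint entropy: H(X,Y) = 2.4138 bits

I(X;Y) = 1.4926 + 0.9852 - 2.4138 = 0.0640 bits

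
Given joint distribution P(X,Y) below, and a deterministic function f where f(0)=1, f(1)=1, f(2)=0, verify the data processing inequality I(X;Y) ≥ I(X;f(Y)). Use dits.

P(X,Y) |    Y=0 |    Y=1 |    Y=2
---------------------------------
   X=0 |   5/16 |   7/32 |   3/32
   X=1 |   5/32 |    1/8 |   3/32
I(X;Y) = 0.0034, I(X;f(Y)) = 0.0033, inequality holds: 0.0034 ≥ 0.0033

Data Processing Inequality: For any Markov chain X → Y → Z, we have I(X;Y) ≥ I(X;Z).

Here Z = f(Y) is a deterministic function of Y, forming X → Y → Z.

Original I(X;Y) = 0.0034 dits

After applying f:
P(X,Z) where Z=f(Y):
- P(X,Z=0) = P(X,Y=2)
- P(X,Z=1) = P(X,Y=0) + P(X,Y=1)

I(X;Z) = I(X;f(Y)) = 0.0033 dits

Verification: 0.0034 ≥ 0.0033 ✓

Information cannot be created by processing; the function f can only lose information about X.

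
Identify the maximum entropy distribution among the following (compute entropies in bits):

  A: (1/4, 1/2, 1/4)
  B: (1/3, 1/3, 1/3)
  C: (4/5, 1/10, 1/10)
B

For a discrete distribution over n outcomes, entropy is maximized by the uniform distribution.

Computing entropies:
H(A) = 1.5000 bits
H(B) = 1.5850 bits
H(C) = 0.9219 bits

The uniform distribution (where all probabilities equal 1/3) achieves the maximum entropy of log_2(3) = 1.5850 bits.

Distribution B has the highest entropy.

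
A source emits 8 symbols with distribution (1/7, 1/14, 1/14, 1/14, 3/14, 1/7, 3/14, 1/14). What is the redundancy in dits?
0.0475 dits

Redundancy measures how far a source is from maximum entropy:
R = H_max - H(X)

Maximum entropy for 8 symbols: H_max = log_10(8) = 0.9031 dits
Actual entropy: H(X) = 0.8556 dits
Redundancy: R = 0.9031 - 0.8556 = 0.0475 dits

This redundancy represents potential for compression: the source could be compressed by 0.0475 dits per symbol.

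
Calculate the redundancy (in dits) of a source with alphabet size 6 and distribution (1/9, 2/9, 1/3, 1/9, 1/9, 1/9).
0.0498 dits

Redundancy measures how far a source is from maximum entropy:
R = H_max - H(X)

Maximum entropy for 6 symbols: H_max = log_10(6) = 0.7782 dits
Actual entropy: H(X) = 0.7283 dits
Redundancy: R = 0.7782 - 0.7283 = 0.0498 dits

This redundancy represents potential for compression: the source could be compressed by 0.0498 dits per symbol.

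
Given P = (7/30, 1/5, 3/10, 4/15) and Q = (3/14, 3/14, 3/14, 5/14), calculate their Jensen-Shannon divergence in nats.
0.0072 nats

Jensen-Shannon divergence is:
JSD(P||Q) = 0.5 × D_KL(P||M) + 0.5 × D_KL(Q||M)
where M = 0.5 × (P + Q) is the mixture distribution.

M = 0.5 × (7/30, 1/5, 3/10, 4/15) + 0.5 × (3/14, 3/14, 3/14, 5/14) = (0.22381, 0.207143, 9/35, 0.311905)

D_KL(P||M) = 0.0072 nats
D_KL(Q||M) = 0.0072 nats

JSD(P||Q) = 0.5 × 0.0072 + 0.5 × 0.0072 = 0.0072 nats

Unlike KL divergence, JSD is symmetric and bounded: 0 ≤ JSD ≤ log(2).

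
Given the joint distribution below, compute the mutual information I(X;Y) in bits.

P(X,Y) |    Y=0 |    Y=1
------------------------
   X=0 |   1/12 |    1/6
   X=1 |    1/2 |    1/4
0.0616 bits

Mutual information: I(X;Y) = H(X) + H(Y) - H(X,Y)

Marginals:
P(X) = (1/4, 3/4), H(X) = 0.8113 bits
P(Y) = (7/12, 5/12), H(Y) = 0.9799 bits

Joint entropy: H(X,Y) = 1.7296 bits

I(X;Y) = 0.8113 + 0.9799 - 1.7296 = 0.0616 bits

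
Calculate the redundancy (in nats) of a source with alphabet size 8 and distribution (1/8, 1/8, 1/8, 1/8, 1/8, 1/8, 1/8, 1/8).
0.0000 nats

Redundancy measures how far a source is from maximum entropy:
R = H_max - H(X)

Maximum entropy for 8 symbols: H_max = log_e(8) = 2.0794 nats
Actual entropy: H(X) = 2.0794 nats
Redundancy: R = 2.0794 - 2.0794 = 0.0000 nats

This redundancy represents potential for compression: the source could be compressed by 0.0000 nats per symbol.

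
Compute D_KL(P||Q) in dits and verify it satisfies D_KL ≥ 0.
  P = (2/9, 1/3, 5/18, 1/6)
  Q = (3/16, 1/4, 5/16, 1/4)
0.0145 dits

KL divergence satisfies the Gibbs inequality: D_KL(P||Q) ≥ 0 for all distributions P, Q.

D_KL(P||Q) = Σ p(x) log(p(x)/q(x))
Term by term:
  x=0: 2/9 × log_10[(2/9)/(3/16)] = 0.0164
  x=1: 1/3 × log_10[(1/3)/(1/4)] = 0.0416
  x=2: 5/18 × log_10[(5/18)/(5/16)] = -0.0142
  x=3: 1/6 × log_10[(1/6)/(1/4)] = -0.0293
D_KL(P||Q) = 0.0145 dits

D_KL(P||Q) = 0.0145 ≥ 0 ✓

This non-negativity is a fundamental property: relative entropy cannot be negative because it measures how different Q is from P.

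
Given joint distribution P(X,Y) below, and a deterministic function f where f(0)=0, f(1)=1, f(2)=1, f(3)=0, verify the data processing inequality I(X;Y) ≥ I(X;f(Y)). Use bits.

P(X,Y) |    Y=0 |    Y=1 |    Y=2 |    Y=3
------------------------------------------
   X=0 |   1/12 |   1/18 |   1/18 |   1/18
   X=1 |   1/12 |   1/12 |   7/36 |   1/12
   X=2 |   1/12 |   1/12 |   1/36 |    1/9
I(X;Y) = 0.0955, I(X;f(Y)) = 0.0391, inequality holds: 0.0955 ≥ 0.0391

Data Processing Inequality: For any Markov chain X → Y → Z, we have I(X;Y) ≥ I(X;Z).

Here Z = f(Y) is a deterministic function of Y, forming X → Y → Z.

Original I(X;Y) = 0.0955 bits

After applying f:
P(X,Z) where Z=f(Y):
- P(X,Z=0) = P(X,Y=0) + P(X,Y=3)
- P(X,Z=1) = P(X,Y=1) + P(X,Y=2)

I(X;Z) = I(X;f(Y)) = 0.0391 bits

Verification: 0.0955 ≥ 0.0391 ✓

Information cannot be created by processing; the function f can only lose information about X.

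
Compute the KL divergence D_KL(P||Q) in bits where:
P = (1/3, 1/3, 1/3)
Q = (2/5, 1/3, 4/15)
0.0196 bits

KL divergence: D_KL(P||Q) = Σ p(x) log(p(x)/q(x))

Computing term by term:
  x=0: 1/3 × log_2[(1/3)/(2/5)] = 1/3 × -0.2630 = -0.0877
  x=1: 1/3 × log_2[(1/3)/(1/3)] = 1/3 × 0.0000 = 0.0000
  x=2: 1/3 × log_2[(1/3)/(4/15)] = 1/3 × 0.3219 = 0.1073

D_KL(P||Q) = 0.0196 bits

Note: KL divergence is always non-negative and equals 0 iff P = Q.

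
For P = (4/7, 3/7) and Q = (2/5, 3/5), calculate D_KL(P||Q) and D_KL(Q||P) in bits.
D_KL(P||Q) = 0.0860, D_KL(Q||P) = 0.0854

KL divergence is not symmetric: D_KL(P||Q) ≠ D_KL(Q||P) in general.

D_KL(P||Q) = 0.0860 bits
D_KL(Q||P) = 0.0854 bits

No, they are not equal!

This asymmetry is why KL divergence is not a true distance metric.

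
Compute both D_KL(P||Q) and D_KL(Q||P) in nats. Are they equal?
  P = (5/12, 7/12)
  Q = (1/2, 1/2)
D_KL(P||Q) = 0.0140, D_KL(Q||P) = 0.0141

KL divergence is not symmetric: D_KL(P||Q) ≠ D_KL(Q||P) in general.

D_KL(P||Q) = 0.0140 nats
D_KL(Q||P) = 0.0141 nats

No, they are not equal!

This asymmetry is why KL divergence is not a true distance metric.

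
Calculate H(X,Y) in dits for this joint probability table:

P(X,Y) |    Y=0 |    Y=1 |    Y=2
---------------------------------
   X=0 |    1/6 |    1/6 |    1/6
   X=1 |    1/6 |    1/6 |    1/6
0.7782 dits

Joint entropy is H(X,Y) = -Σ_{x,y} p(x,y) log p(x,y).

Summing over all non-zero entries:
H(X,Y) = -[1/6·log_10(1/6) + 1/6·log_10(1/6) + 1/6·log_10(1/6) + 1/6·log_10(1/6) + 1/6·log_10(1/6) + 1/6·log_10(1/6)]
H(X,Y) = 0.7782 dits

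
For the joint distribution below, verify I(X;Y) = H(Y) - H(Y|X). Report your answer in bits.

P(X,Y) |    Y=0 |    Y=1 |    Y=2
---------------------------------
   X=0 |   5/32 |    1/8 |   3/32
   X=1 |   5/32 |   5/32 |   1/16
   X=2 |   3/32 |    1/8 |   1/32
I(X;Y) = 0.0181 bits

Mutual information has multiple equivalent forms:
- I(X;Y) = H(X) - H(X|Y)
- I(X;Y) = H(Y) - H(Y|X)
- I(X;Y) = H(X) + H(Y) - H(X,Y)

Computing all quantities:
H(X) = 1.5613, H(Y) = 1.5087, H(X,Y) = 3.0519
H(X|Y) = 1.5432, H(Y|X) = 1.4906

Verification:
H(X) - H(X|Y) = 1.5613 - 1.5432 = 0.0181
H(Y) - H(Y|X) = 1.5087 - 1.4906 = 0.0181
H(X) + H(Y) - H(X,Y) = 1.5613 + 1.5087 - 3.0519 = 0.0181

All forms give I(X;Y) = 0.0181 bits. ✓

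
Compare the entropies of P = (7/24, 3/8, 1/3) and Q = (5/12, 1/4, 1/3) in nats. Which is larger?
P

Computing entropies in nats:
H(P) = 1.0934
H(Q) = 1.0776

Distribution P has higher entropy.

Intuition: The distribution closer to uniform (more spread out) has higher entropy.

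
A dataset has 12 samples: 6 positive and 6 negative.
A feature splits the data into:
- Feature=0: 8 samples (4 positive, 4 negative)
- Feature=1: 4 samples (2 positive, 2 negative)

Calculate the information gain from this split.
0.0000 bits

Information Gain = H(Y) - H(Y|Feature)

Before split:
P(positive) = 6/12 = 0.5000
H(Y) = 1.0000 bits

After split:
Feature=0: H = 1.0000 bits (weight = 8/12)
Feature=1: H = 1.0000 bits (weight = 4/12)
H(Y|Feature) = (8/12)×1.0000 + (4/12)×1.0000 = 1.0000 bits

Information Gain = 1.0000 - 1.0000 = 0.0000 bits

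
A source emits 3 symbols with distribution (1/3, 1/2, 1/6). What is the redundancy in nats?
0.0872 nats

Redundancy measures how far a source is from maximum entropy:
R = H_max - H(X)

Maximum entropy for 3 symbols: H_max = log_e(3) = 1.0986 nats
Actual entropy: H(X) = 1.0114 nats
Redundancy: R = 1.0986 - 1.0114 = 0.0872 nats

This redundancy represents potential for compression: the source could be compressed by 0.0872 nats per symbol.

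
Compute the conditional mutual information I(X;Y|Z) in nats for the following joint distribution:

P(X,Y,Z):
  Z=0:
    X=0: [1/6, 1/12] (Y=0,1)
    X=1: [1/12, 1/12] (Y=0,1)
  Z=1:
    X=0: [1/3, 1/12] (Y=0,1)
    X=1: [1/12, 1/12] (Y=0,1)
0.0307 nats

Conditional mutual information: I(X;Y|Z) = H(X|Z) + H(Y|Z) - H(X,Y|Z)

H(Z) = 0.6792
H(X,Z) = 1.3086 → H(X|Z) = 0.6294
H(Y,Z) = 1.3086 → H(Y|Z) = 0.6294
H(X,Y,Z) = 1.9073 → H(X,Y|Z) = 1.2281

I(X;Y|Z) = 0.6294 + 0.6294 - 1.2281 = 0.0307 nats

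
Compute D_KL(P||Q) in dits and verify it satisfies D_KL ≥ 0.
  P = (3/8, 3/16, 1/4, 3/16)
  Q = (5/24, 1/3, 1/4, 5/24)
0.0403 dits

KL divergence satisfies the Gibbs inequality: D_KL(P||Q) ≥ 0 for all distributions P, Q.

D_KL(P||Q) = Σ p(x) log(p(x)/q(x))
Term by term:
  x=0: 3/8 × log_10[(3/8)/(5/24)] = 0.0957
  x=1: 3/16 × log_10[(3/16)/(1/3)] = -0.0469
  x=2: 1/4 × log_10[(1/4)/(1/4)] = 0.0000
  x=3: 3/16 × log_10[(3/16)/(5/24)] = -0.0086
D_KL(P||Q) = 0.0403 dits

D_KL(P||Q) = 0.0403 ≥ 0 ✓

This non-negativity is a fundamental property: relative entropy cannot be negative because it measures how different Q is from P.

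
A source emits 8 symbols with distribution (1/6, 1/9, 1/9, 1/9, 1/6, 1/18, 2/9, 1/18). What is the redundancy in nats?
0.0944 nats

Redundancy measures how far a source is from maximum entropy:
R = H_max - H(X)

Maximum entropy for 8 symbols: H_max = log_e(8) = 2.0794 nats
Actual entropy: H(X) = 1.9851 nats
Redundancy: R = 2.0794 - 1.9851 = 0.0944 nats

This redundancy represents potential for compression: the source could be compressed by 0.0944 nats per symbol.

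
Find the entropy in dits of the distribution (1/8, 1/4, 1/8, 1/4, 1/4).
0.6773 dits

Shannon entropy is H(X) = -Σ p(x) log p(x).

For P = (1/8, 1/4, 1/8, 1/4, 1/4):
H = -1/8 × log_10(1/8) -1/4 × log_10(1/4) -1/8 × log_10(1/8) -1/4 × log_10(1/4) -1/4 × log_10(1/4)
H = 0.6773 dits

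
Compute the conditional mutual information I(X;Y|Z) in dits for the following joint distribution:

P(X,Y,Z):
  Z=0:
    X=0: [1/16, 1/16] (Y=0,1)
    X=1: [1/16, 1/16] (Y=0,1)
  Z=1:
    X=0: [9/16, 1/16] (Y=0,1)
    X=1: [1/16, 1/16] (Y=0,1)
0.0209 dits

Conditional mutual information: I(X;Y|Z) = H(X|Z) + H(Y|Z) - H(X,Y|Z)

H(Z) = 0.2442
H(X,Z) = 0.4662 → H(X|Z) = 0.2220
H(Y,Z) = 0.4662 → H(Y|Z) = 0.2220
H(X,Y,Z) = 0.6674 → H(X,Y|Z) = 0.4231

I(X;Y|Z) = 0.2220 + 0.2220 - 0.4231 = 0.0209 dits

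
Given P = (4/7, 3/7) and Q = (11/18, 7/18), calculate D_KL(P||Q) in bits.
0.0047 bits

KL divergence: D_KL(P||Q) = Σ p(x) log(p(x)/q(x))

Computing term by term:
  x=0: 4/7 × log_2[(4/7)/(11/18)] = 4/7 × -0.0969 = -0.0553
  x=1: 3/7 × log_2[(3/7)/(7/18)] = 3/7 × 0.1402 = 0.0601

D_KL(P||Q) = 0.0047 bits

Note: KL divergence is always non-negative and equals 0 iff P = Q.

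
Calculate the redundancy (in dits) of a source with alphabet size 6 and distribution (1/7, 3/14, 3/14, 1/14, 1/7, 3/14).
0.0248 dits

Redundancy measures how far a source is from maximum entropy:
R = H_max - H(X)

Maximum entropy for 6 symbols: H_max = log_10(6) = 0.7782 dits
Actual entropy: H(X) = 0.7534 dits
Redundancy: R = 0.7782 - 0.7534 = 0.0248 dits

This redundancy represents potential for compression: the source could be compressed by 0.0248 dits per symbol.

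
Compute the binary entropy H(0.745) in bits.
0.8191 bits

The binary entropy function is:
H(p) = -p log(p) - (1-p) log(1-p)

H(0.745) = -0.745 × log_2(0.745) - 0.255 × log_2(0.255)
H(0.745) = 0.8191 bits

Note: Binary entropy is maximized at p=0.5 (H=1 bit) and minimized at p=0 or p=1 (H=0).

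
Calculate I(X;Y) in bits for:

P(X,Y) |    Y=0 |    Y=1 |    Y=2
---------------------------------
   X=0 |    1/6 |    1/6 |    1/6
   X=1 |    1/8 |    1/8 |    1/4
0.0207 bits

Mutual information: I(X;Y) = H(X) + H(Y) - H(X,Y)

Marginals:
P(X) = (1/2, 1/2), H(X) = 1.0000 bits
P(Y) = (7/24, 7/24, 5/12), H(Y) = 1.5632 bits

Joint entropy: H(X,Y) = 2.5425 bits

I(X;Y) = 1.0000 + 1.5632 - 2.5425 = 0.0207 bits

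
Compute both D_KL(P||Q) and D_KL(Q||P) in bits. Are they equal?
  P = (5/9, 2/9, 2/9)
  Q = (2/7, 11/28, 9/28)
D_KL(P||Q) = 0.2320, D_KL(Q||P) = 0.2200

KL divergence is not symmetric: D_KL(P||Q) ≠ D_KL(Q||P) in general.

D_KL(P||Q) = 0.2320 bits
D_KL(Q||P) = 0.2200 bits

No, they are not equal!

This asymmetry is why KL divergence is not a true distance metric.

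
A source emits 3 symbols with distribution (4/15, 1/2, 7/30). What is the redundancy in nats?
0.0600 nats

Redundancy measures how far a source is from maximum entropy:
R = H_max - H(X)

Maximum entropy for 3 symbols: H_max = log_e(3) = 1.0986 nats
Actual entropy: H(X) = 1.0386 nats
Redundancy: R = 1.0986 - 1.0386 = 0.0600 nats

This redundancy represents potential for compression: the source could be compressed by 0.0600 nats per symbol.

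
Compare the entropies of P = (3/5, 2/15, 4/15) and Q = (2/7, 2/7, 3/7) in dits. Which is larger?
Q

Computing entropies in dits:
H(P) = 0.4029
H(Q) = 0.4686

Distribution Q has higher entropy.

Intuition: The distribution closer to uniform (more spread out) has higher entropy.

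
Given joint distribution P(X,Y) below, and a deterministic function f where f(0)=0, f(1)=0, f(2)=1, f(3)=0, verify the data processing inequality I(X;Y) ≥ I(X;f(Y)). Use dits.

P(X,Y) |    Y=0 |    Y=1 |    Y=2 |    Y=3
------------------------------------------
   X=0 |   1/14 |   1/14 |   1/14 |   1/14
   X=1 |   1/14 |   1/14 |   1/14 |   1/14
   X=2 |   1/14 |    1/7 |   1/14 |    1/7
I(X;Y) = 0.0061, I(X;f(Y)) = 0.0022, inequality holds: 0.0061 ≥ 0.0022

Data Processing Inequality: For any Markov chain X → Y → Z, we have I(X;Y) ≥ I(X;Z).

Here Z = f(Y) is a deterministic function of Y, forming X → Y → Z.

Original I(X;Y) = 0.0061 dits

After applying f:
P(X,Z) where Z=f(Y):
- P(X,Z=0) = P(X,Y=0) + P(X,Y=1) + P(X,Y=3)
- P(X,Z=1) = P(X,Y=2)

I(X;Z) = I(X;f(Y)) = 0.0022 dits

Verification: 0.0061 ≥ 0.0022 ✓

Information cannot be created by processing; the function f can only lose information about X.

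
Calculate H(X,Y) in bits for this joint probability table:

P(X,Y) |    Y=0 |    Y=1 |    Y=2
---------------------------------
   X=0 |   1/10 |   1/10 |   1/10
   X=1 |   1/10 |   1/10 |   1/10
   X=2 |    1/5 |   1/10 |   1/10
3.1219 bits

Joint entropy is H(X,Y) = -Σ_{x,y} p(x,y) log p(x,y).

Summing over all non-zero entries:
H(X,Y) = -[1/10·log_2(1/10) + 1/10·log_2(1/10) + 1/10·log_2(1/10) + 1/10·log_2(1/10) + 1/10·log_2(1/10) + 1/10·log_2(1/10) + 1/5·log_2(1/5) + 1/10·log_2(1/10) + 1/10·log_2(1/10)]
H(X,Y) = 3.1219 bits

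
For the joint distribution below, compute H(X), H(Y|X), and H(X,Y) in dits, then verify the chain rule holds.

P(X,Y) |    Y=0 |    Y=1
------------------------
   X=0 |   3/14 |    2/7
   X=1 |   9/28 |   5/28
H(X,Y) = 0.5908, H(X) = 0.3010, H(Y|X) = 0.2898 (all in dits)

Chain rule: H(X,Y) = H(X) + H(Y|X)

Left side — joint entropy directly:
H(X,Y) = -Σ p(x,y) log p(x,y) = 0.5908 dits

Right side — compute H(Y|X) from the conditional distributions:
P(X) = (1/2, 1/2), so H(X) = 0.3010 dits
H(Y|X) = Σ_x P(X=x) · H(Y|X=x):
  P(Y|X=0) = (3/7, 4/7), H(Y|X=0) = 0.2966, weight P(X=0) = 1/2
  P(Y|X=1) = (9/14, 5/14), H(Y|X=1) = 0.2831, weight P(X=1) = 1/2
H(Y|X) = 0.2898 dits

H(X) + H(Y|X) = 0.3010 + 0.2898 = 0.5908 dits

Both sides equal 0.5908 dits. ✓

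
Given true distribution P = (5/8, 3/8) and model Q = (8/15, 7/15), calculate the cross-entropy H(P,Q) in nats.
0.6787 nats

Cross-entropy: H(P,Q) = -Σ p(x) log q(x)

Alternatively: H(P,Q) = H(P) + D_KL(P||Q)
H(P) = 0.6616 nats
D_KL(P||Q) = 0.0171 nats

H(P,Q) = 0.6616 + 0.0171 = 0.6787 nats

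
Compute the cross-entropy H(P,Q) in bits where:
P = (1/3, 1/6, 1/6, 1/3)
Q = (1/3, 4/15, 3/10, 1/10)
2.2429 bits

Cross-entropy: H(P,Q) = -Σ p(x) log q(x)

Alternatively: H(P,Q) = H(P) + D_KL(P||Q)
H(P) = 1.9183 bits
D_KL(P||Q) = 0.3246 bits

H(P,Q) = 1.9183 + 0.3246 = 2.2429 bits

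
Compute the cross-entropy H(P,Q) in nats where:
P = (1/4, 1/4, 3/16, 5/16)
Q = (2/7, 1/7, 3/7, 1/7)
1.5666 nats

Cross-entropy: H(P,Q) = -Σ p(x) log q(x)

Alternatively: H(P,Q) = H(P) + D_KL(P||Q)
H(P) = 1.3705 nats
D_KL(P||Q) = 0.1961 nats

H(P,Q) = 1.3705 + 0.1961 = 1.5666 nats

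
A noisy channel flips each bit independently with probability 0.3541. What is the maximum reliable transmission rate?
0.0623 bits

For a binary symmetric channel (BSC) with error probability p:
Capacity C = 1 - H(p) bits per symbol

where H(p) = -p log₂(p) - (1-p) log₂(1-p) is the binary entropy function.

H(0.3541) = 0.9377 bits
C = 1 - 0.9377 = 0.0623 bits per symbol

This means we can reliably transmit up to 0.0623 bits of information per channel use.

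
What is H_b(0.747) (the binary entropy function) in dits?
0.2456 dits

The binary entropy function is:
H(p) = -p log(p) - (1-p) log(1-p)

H(0.747) = -0.747 × log_10(0.747) - 0.253 × log_10(0.253)
H(0.747) = 0.2456 dits

Note: Binary entropy is maximized at p=0.5 (H=1 bit) and minimized at p=0 or p=1 (H=0).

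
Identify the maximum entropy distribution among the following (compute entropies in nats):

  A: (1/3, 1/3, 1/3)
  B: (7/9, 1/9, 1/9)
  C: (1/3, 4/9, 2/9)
A

For a discrete distribution over n outcomes, entropy is maximized by the uniform distribution.

Computing entropies:
H(A) = 1.0986 nats
H(B) = 0.6837 nats
H(C) = 1.0609 nats

The uniform distribution (where all probabilities equal 1/3) achieves the maximum entropy of log_e(3) = 1.0986 nats.

Distribution A has the highest entropy.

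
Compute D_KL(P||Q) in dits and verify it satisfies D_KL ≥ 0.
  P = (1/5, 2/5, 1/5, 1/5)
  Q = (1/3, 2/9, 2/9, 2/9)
0.0394 dits

KL divergence satisfies the Gibbs inequality: D_KL(P||Q) ≥ 0 for all distributions P, Q.

D_KL(P||Q) = Σ p(x) log(p(x)/q(x))
Term by term:
  x=0: 1/5 × log_10[(1/5)/(1/3)] = -0.0444
  x=1: 2/5 × log_10[(2/5)/(2/9)] = 0.1021
  x=2: 1/5 × log_10[(1/5)/(2/9)] = -0.0092
  x=3: 1/5 × log_10[(1/5)/(2/9)] = -0.0092
D_KL(P||Q) = 0.0394 dits

D_KL(P||Q) = 0.0394 ≥ 0 ✓

This non-negativity is a fundamental property: relative entropy cannot be negative because it measures how different Q is from P.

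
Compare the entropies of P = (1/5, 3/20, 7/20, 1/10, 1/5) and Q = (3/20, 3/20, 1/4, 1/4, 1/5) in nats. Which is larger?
Q

Computing entropies in nats:
H(P) = 1.5260
H(Q) = 1.5842

Distribution Q has higher entropy.

Intuition: The distribution closer to uniform (more spread out) has higher entropy.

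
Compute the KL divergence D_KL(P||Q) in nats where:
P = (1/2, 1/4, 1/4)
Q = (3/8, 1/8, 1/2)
0.1438 nats

KL divergence: D_KL(P||Q) = Σ p(x) log(p(x)/q(x))

Computing term by term:
  x=0: 1/2 × log_e[(1/2)/(3/8)] = 1/2 × 0.2877 = 0.1438
  x=1: 1/4 × log_e[(1/4)/(1/8)] = 1/4 × 0.6931 = 0.1733
  x=2: 1/4 × log_e[(1/4)/(1/2)] = 1/4 × -0.6931 = -0.1733

D_KL(P||Q) = 0.1438 nats

Note: KL divergence is always non-negative and equals 0 iff P = Q.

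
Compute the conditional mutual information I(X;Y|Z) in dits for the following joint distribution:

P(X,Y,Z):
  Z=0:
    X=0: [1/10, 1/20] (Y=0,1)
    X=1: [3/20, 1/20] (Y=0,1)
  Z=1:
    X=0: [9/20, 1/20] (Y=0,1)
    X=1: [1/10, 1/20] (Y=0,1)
0.0098 dits

Conditional mutual information: I(X;Y|Z) = H(X|Z) + H(Y|Z) - H(X,Y|Z)

H(Z) = 0.2812
H(X,Z) = 0.5375 → H(X|Z) = 0.2563
H(Y,Z) = 0.4933 → H(Y|Z) = 0.2121
H(X,Y,Z) = 0.7398 → H(X,Y|Z) = 0.4587

I(X;Y|Z) = 0.2563 + 0.2121 - 0.4587 = 0.0098 dits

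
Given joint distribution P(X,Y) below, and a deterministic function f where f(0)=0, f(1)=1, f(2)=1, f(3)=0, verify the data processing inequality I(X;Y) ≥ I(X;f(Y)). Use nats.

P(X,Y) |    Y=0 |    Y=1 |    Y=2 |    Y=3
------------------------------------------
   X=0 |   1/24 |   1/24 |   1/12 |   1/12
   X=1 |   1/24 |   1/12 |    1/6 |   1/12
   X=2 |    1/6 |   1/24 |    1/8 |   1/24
I(X;Y) = 0.0744, I(X;f(Y)) = 0.0201, inequality holds: 0.0744 ≥ 0.0201

Data Processing Inequality: For any Markov chain X → Y → Z, we have I(X;Y) ≥ I(X;Z).

Here Z = f(Y) is a deterministic function of Y, forming X → Y → Z.

Original I(X;Y) = 0.0744 nats

After applying f:
P(X,Z) where Z=f(Y):
- P(X,Z=0) = P(X,Y=0) + P(X,Y=3)
- P(X,Z=1) = P(X,Y=1) + P(X,Y=2)

I(X;Z) = I(X;f(Y)) = 0.0201 nats

Verification: 0.0744 ≥ 0.0201 ✓

Information cannot be created by processing; the function f can only lose information about X.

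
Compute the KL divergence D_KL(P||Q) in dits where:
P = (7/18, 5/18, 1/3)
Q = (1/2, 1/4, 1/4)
0.0119 dits

KL divergence: D_KL(P||Q) = Σ p(x) log(p(x)/q(x))

Computing term by term:
  x=0: 7/18 × log_10[(7/18)/(1/2)] = 7/18 × -0.1091 = -0.0424
  x=1: 5/18 × log_10[(5/18)/(1/4)] = 5/18 × 0.0458 = 0.0127
  x=2: 1/3 × log_10[(1/3)/(1/4)] = 1/3 × 0.1249 = 0.0416

D_KL(P||Q) = 0.0119 dits

Note: KL divergence is always non-negative and equals 0 iff P = Q.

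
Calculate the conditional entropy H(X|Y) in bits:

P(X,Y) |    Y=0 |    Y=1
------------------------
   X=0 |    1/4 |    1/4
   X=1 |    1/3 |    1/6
0.9793 bits

Using the chain rule: H(X|Y) = H(X,Y) - H(Y)

First, compute H(X,Y) = 1.9591 bits

Marginal P(Y) = (7/12, 5/12)
H(Y) = 0.9799 bits

H(X|Y) = H(X,Y) - H(Y) = 1.9591 - 0.9799 = 0.9793 bits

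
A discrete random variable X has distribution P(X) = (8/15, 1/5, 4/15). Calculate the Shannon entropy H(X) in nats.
1.0096 nats

Shannon entropy is H(X) = -Σ p(x) log p(x).

For P = (8/15, 1/5, 4/15):
H = -8/15 × log_e(8/15) -1/5 × log_e(1/5) -4/15 × log_e(4/15)
H = 1.0096 nats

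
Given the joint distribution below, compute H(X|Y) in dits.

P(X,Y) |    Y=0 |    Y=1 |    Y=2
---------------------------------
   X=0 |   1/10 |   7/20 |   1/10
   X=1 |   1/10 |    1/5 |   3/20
0.2898 dits

Using the chain rule: H(X|Y) = H(X,Y) - H(Y)

First, compute H(X,Y) = 0.7230 dits

Marginal P(Y) = (1/5, 11/20, 1/4)
H(Y) = 0.4331 dits

H(X|Y) = H(X,Y) - H(Y) = 0.7230 - 0.4331 = 0.2898 dits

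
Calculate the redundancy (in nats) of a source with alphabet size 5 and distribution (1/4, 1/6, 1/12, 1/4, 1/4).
0.0640 nats

Redundancy measures how far a source is from maximum entropy:
R = H_max - H(X)

Maximum entropy for 5 symbols: H_max = log_e(5) = 1.6094 nats
Actual entropy: H(X) = 1.5454 nats
Redundancy: R = 1.6094 - 1.5454 = 0.0640 nats

This redundancy represents potential for compression: the source could be compressed by 0.0640 nats per symbol.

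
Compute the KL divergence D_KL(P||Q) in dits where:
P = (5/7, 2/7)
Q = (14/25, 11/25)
0.0219 dits

KL divergence: D_KL(P||Q) = Σ p(x) log(p(x)/q(x))

Computing term by term:
  x=0: 5/7 × log_10[(5/7)/(14/25)] = 5/7 × 0.1057 = 0.0755
  x=1: 2/7 × log_10[(2/7)/(11/25)] = 2/7 × -0.1875 = -0.0536

D_KL(P||Q) = 0.0219 dits

Note: KL divergence is always non-negative and equals 0 iff P = Q.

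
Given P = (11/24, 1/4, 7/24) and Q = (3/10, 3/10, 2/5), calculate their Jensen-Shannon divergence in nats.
0.0137 nats

Jensen-Shannon divergence is:
JSD(P||Q) = 0.5 × D_KL(P||M) + 0.5 × D_KL(Q||M)
where M = 0.5 × (P + Q) is the mixture distribution.

M = 0.5 × (11/24, 1/4, 7/24) + 0.5 × (3/10, 3/10, 2/5) = (0.379167, 11/40, 0.345833)

D_KL(P||M) = 0.0134 nats
D_KL(Q||M) = 0.0140 nats

JSD(P||Q) = 0.5 × 0.0134 + 0.5 × 0.0140 = 0.0137 nats

Unlike KL divergence, JSD is symmetric and bounded: 0 ≤ JSD ≤ log(2).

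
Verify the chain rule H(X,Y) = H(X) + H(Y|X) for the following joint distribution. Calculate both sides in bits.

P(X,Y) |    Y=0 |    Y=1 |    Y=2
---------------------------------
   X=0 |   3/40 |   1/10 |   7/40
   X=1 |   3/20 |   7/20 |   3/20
H(X,Y) = 2.4037, H(X) = 0.9341, H(Y|X) = 1.4696 (all in bits)

Chain rule: H(X,Y) = H(X) + H(Y|X)

Left side — joint entropy directly:
H(X,Y) = -Σ p(x,y) log p(x,y) = 2.4037 bits

Right side — compute H(Y|X) from the conditional distributions:
P(X) = (7/20, 13/20), so H(X) = 0.9341 bits
H(Y|X) = Σ_x P(X=x) · H(Y|X=x):
  P(Y|X=0) = (3/14, 2/7, 1/2), H(Y|X=0) = 1.4926, weight P(X=0) = 7/20
  P(Y|X=1) = (3/13, 7/13, 3/13), H(Y|X=1) = 1.4573, weight P(X=1) = 13/20
H(Y|X) = 1.4696 bits

H(X) + H(Y|X) = 0.9341 + 1.4696 = 2.4037 bits

Both sides equal 2.4037 bits. ✓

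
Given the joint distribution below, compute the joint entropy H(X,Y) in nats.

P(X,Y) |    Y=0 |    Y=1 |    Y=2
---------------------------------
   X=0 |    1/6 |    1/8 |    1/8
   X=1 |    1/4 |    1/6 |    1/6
1.7623 nats

Joint entropy is H(X,Y) = -Σ_{x,y} p(x,y) log p(x,y).

Summing over all non-zero entries:
H(X,Y) = -[1/6·log_e(1/6) + 1/8·log_e(1/8) + 1/8·log_e(1/8) + 1/4·log_e(1/4) + 1/6·log_e(1/6) + 1/6·log_e(1/6)]
H(X,Y) = 1.7623 nats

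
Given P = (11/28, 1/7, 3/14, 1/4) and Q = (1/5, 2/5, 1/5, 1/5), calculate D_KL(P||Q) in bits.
0.2723 bits

KL divergence: D_KL(P||Q) = Σ p(x) log(p(x)/q(x))

Computing term by term:
  x=0: 11/28 × log_2[(11/28)/(1/5)] = 11/28 × 0.9740 = 0.3826
  x=1: 1/7 × log_2[(1/7)/(2/5)] = 1/7 × -1.4854 = -0.2122
  x=2: 3/14 × log_2[(3/14)/(1/5)] = 3/14 × 0.0995 = 0.0213
  x=3: 1/4 × log_2[(1/4)/(1/5)] = 1/4 × 0.3219 = 0.0805

D_KL(P||Q) = 0.2723 bits

Note: KL divergence is always non-negative and equals 0 iff P = Q.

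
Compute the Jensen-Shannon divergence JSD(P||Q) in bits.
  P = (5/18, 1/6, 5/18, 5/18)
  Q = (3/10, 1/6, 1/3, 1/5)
0.0067 bits

Jensen-Shannon divergence is:
JSD(P||Q) = 0.5 × D_KL(P||M) + 0.5 × D_KL(Q||M)
where M = 0.5 × (P + Q) is the mixture distribution.

M = 0.5 × (5/18, 1/6, 5/18, 5/18) + 0.5 × (3/10, 1/6, 1/3, 1/5) = (0.288889, 1/6, 11/36, 0.238889)

D_KL(P||M) = 0.0065 bits
D_KL(Q||M) = 0.0069 bits

JSD(P||Q) = 0.5 × 0.0065 + 0.5 × 0.0069 = 0.0067 bits

Unlike KL divergence, JSD is symmetric and bounded: 0 ≤ JSD ≤ log(2).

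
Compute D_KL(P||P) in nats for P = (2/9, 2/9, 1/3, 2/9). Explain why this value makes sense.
0.0000 nats

KL divergence satisfies the Gibbs inequality: D_KL(P||Q) ≥ 0 for all distributions P, Q.

D_KL(P||Q) = Σ p(x) log(p(x)/q(x))
Each term is p(x) × log_e(p(x)/p(x)) = p(x) × log_e(1) = 0, so the sum is 0.
D_KL(P||Q) = 0.0000 nats

When P = Q, the KL divergence is exactly 0, as there is no 'divergence' between identical distributions.

This non-negativity is a fundamental property: relative entropy cannot be negative because it measures how different Q is from P.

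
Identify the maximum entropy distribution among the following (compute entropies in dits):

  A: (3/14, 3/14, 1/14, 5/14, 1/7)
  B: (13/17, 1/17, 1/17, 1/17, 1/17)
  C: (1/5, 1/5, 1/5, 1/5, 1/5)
C

For a discrete distribution over n outcomes, entropy is maximized by the uniform distribution.

Computing entropies:
H(A) = 0.6490 dits
H(B) = 0.3786 dits
H(C) = 0.6990 dits

The uniform distribution (where all probabilities equal 1/5) achieves the maximum entropy of log_10(5) = 0.6990 dits.

Distribution C has the highest entropy.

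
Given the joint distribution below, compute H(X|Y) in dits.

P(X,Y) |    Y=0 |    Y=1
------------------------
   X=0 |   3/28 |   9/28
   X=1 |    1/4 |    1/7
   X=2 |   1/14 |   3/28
0.4228 dits

Using the chain rule: H(X|Y) = H(X,Y) - H(Y)

First, compute H(X,Y) = 0.7194 dits

Marginal P(Y) = (3/7, 4/7)
H(Y) = 0.2966 dits

H(X|Y) = H(X,Y) - H(Y) = 0.7194 - 0.2966 = 0.4228 dits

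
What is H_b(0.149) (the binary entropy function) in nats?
0.4210 nats

The binary entropy function is:
H(p) = -p log(p) - (1-p) log(1-p)

H(0.149) = -0.149 × log_e(0.149) - 0.851 × log_e(0.851)
H(0.149) = 0.4210 nats

Note: Binary entropy is maximized at p=0.5 (H=1 bit) and minimized at p=0 or p=1 (H=0).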